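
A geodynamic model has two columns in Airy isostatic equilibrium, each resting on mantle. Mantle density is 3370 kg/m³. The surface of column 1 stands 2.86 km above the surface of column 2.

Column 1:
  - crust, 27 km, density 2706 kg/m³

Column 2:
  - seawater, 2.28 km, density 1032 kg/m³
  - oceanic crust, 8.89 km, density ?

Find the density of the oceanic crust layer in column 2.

Take the compensation level at the base of the deeper column (depth z_c below the surface of column 1) and equate Σ ρ_i t_i down to z_c; mantle fills any gap and the z_c terms cancel.
Column 1: 27×2706 + (z_c − 27)×3370
Column 2: 2.86×0 + 2.28×1032 + 8.89×ρ + (z_c − 2.86 − 11.17)×3370
The z_c×3370 term appears on both sides and cancels. Collect the known terms of each column as K = Σ(ρt)_known − 3370 × (depth of known layers): K_1 = 73062 − 3370×27 = −17928; K_2 = 2352.96 − 3370×(2.86 + 11.17) = −44928.14.
Balance: K_1 = K_2 + 8.89×ρ, so ρ = (K_1 − K_2)/8.89 = 27000.1/8.89 = 3040 kg/m³.

3040 kg/m³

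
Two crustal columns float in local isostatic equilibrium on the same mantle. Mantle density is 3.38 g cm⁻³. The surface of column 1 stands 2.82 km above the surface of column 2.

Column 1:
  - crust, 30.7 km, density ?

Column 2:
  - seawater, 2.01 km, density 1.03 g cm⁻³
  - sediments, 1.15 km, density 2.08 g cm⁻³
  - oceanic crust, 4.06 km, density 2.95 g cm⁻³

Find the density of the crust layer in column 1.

2.81 g cm⁻³

Take the compensation level at the base of the deeper column (depth z_c below the surface of column 1) and equate Σ ρ_i t_i down to z_c; mantle fills any gap and the z_c terms cancel.
Column 1: 30.7×ρ + (z_c − 30.7)×3.38
Column 2: 2.82×0 + 2.01×1.03 + 1.15×2.08 + 4.06×2.95 + (z_c − 2.82 − 7.22)×3.38
The z_c×3.38 term appears on both sides and cancels. Collect the known terms of each column as K = Σ(ρt)_known − 3.38 × (depth of known layers): K_1 = 0 − 3.38×30.7 = −103.766; K_2 = 16.4393 − 3.38×(2.82 + 7.22) = −17.4959.
Balance: K_1 + 30.7×ρ = K_2, so ρ = (K_2 − K_1)/30.7 = 86.2701/30.7 = 2.81 g cm⁻³.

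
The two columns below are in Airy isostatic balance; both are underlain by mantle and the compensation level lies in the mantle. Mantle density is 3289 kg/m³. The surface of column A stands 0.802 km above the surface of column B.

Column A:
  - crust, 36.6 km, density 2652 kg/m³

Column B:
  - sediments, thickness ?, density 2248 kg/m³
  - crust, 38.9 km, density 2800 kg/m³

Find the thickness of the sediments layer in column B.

1.59 km

Take the compensation level at the base of the deeper column (depth z_c below the surface of column A) and equate Σ ρ_i t_i down to z_c; mantle fills any gap and the z_c terms cancel.
Column A: 36.6×2652 + (z_c − 36.6)×3289
Column B: 0.802×0 + x×2248 + 38.9×2800 + (z_c − 0.802 − 38.9 − x)×3289
The z_c×3289 term appears on both sides and cancels. Collect the known terms of each column as K = Σ(ρt)_known − 3289 × (depth of known layers): K_A = 97063.2 − 3289×36.6 = −23314.2; K_B = 108920 − 3289×(0.802 + 38.9) = −21659.878.
Balance: K_A = K_B − x×(3289 − 2248), so x = (K_B − K_A)/(3289 − 2248) = 1654.32/1041 = 1.59 km.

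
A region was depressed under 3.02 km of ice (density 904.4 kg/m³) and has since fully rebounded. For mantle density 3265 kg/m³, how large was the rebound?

0.837 km

Removing the load lets mantle flow back in; uplift u satisfies ρ_ice t = ρ_m u.
u = t ρ_ice/ρ_m = 3.02 km × 904.4/3265 = 0.837 km.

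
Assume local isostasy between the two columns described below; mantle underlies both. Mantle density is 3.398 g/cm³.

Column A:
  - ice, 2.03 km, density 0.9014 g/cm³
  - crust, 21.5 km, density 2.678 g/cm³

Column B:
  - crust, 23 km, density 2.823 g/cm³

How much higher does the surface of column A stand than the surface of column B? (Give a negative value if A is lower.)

For any compensation level in the mantle, the mantle terms cancel and isostasy reduces to e = (Σt_A − Σt_B) − (Σ(ρt)_A − Σ(ρt)_B) / ρ_m.
Σt_A = 23.53 km; Σt_B = 23 km; Σ(ρt)_A = 59.406842; Σ(ρt)_B = 64.929 (in km·g/cm³).
e = (23.53 − 23) − (59.406842 − 64.929) / 3.398 = 2.16 km.

2.16 km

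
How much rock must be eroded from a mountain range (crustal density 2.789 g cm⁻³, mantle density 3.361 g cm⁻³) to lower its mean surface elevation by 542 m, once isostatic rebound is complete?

3180 m

Net drop Δ = e − u = e − e ρ_c/ρ_m = e (ρ_m − ρ_c)/ρ_m.
e = Δ ρ_m/(ρ_m − ρ_c) = 542 m × 3.361/0.572 = 3180 m.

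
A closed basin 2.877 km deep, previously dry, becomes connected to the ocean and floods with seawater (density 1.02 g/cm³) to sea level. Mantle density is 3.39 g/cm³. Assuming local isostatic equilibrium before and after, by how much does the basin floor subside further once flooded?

1.24 km

After flooding the water column is d + s deep. Its weight must equal the weight of mantle displaced by the extra subsidence s: (d + s) ρ_w = s ρ_m.
s = d ρ_w / (ρ_m − ρ_w) = 2.877 km × 1.02/(3.39 − 1.02) = 1.24 km.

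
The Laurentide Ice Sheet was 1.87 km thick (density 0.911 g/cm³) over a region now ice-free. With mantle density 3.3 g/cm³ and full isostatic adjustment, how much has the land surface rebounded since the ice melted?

Removing the load lets mantle flow back in; uplift u satisfies ρ_ice t = ρ_m u.
u = t ρ_ice/ρ_m = 1.87 km × 0.911/3.3 = 0.516 km.

0.516 km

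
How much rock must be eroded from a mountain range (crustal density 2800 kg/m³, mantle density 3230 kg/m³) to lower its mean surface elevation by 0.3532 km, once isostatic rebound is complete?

2.65 km

Net drop Δ = e − u = e − e ρ_c/ρ_m = e (ρ_m − ρ_c)/ρ_m.
e = Δ ρ_m/(ρ_m − ρ_c) = 0.3532 km × 3230/430 = 2.65 km.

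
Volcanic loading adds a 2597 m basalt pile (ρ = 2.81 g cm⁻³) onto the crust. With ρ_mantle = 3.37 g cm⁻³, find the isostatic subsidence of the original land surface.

Subaerial loading: s = t ρ_load / ρ_m.
s = 2597 m × 2.81/3.37 = 2170 m.

2170 m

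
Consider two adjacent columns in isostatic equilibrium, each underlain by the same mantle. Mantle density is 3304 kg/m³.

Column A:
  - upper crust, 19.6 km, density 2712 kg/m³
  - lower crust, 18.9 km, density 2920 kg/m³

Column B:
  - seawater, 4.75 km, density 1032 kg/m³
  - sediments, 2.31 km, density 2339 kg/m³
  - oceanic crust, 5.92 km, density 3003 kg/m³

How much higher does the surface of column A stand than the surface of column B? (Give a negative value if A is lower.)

For any compensation level in the mantle, the mantle terms cancel and isostasy reduces to e = (Σt_A − Σt_B) − (Σ(ρt)_A − Σ(ρt)_B) / ρ_m.
Σt_A = 38.5 km; Σt_B = 12.98 km; Σ(ρt)_A = 108343.2; Σ(ρt)_B = 28082.85 (in km·kg/m³).
e = (38.5 − 12.98) − (108343.2 − 28082.85) / 3304 = 1.23 km.

1.23 km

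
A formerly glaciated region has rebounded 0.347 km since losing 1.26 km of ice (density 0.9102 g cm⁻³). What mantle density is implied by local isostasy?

3.31 g cm⁻³

ρ_m = ρ_ice t / u = 0.9102 × 1.26 km/0.347 km = 3.31 g cm⁻³.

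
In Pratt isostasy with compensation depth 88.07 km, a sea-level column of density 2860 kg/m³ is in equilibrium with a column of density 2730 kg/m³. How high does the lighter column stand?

ρ_ref D = ρ (D + h) → h = D (ρ_ref − ρ)/ρ.
h = 88.07 km × (2860 − 2730)/2730 = 4.19 km.

4.19 km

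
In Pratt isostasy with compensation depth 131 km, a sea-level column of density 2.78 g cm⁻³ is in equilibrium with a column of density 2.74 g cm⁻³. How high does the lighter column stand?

1.91 km

ρ_ref D = ρ (D + h) → h = D (ρ_ref − ρ)/ρ.
h = 131 km × (2.78 − 2.74)/2.74 = 1.91 km.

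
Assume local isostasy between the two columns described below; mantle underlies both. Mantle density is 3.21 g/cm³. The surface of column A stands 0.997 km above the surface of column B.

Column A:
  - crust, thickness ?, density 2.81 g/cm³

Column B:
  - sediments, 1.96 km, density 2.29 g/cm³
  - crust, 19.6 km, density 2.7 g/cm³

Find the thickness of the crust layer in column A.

Take the compensation level at the base of the deeper column (depth z_c below the surface of column A) and equate Σ ρ_i t_i down to z_c; mantle fills any gap and the z_c terms cancel.
Column A: x×2.81 + (z_c − 0 − x)×3.21
Column B: 0.997×0 + 1.96×2.29 + 19.6×2.7 + (z_c − 0.997 − 21.56)×3.21
The z_c×3.21 term appears on both sides and cancels. Collect the known terms of each column as K = Σ(ρt)_known − 3.21 × (depth of known layers): K_A = 0 − 3.21×0 = 0; K_B = 57.4084 − 3.21×(0.997 + 21.56) = −14.99957.
Balance: K_A − x×(3.21 − 2.81) = K_B, so x = (K_A − K_B)/(3.21 − 2.81) = 14.9996/0.4 = 37.5 km.

37.5 km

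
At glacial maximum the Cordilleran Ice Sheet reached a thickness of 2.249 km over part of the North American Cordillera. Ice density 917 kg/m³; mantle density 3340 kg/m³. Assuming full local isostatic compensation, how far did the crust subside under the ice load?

By Archimedes' principle applied to the lithosphere: the ice load ρ_ice t is balanced by mantle displaced below, ρ_m s.
s = t ρ_ice / ρ_m = 2.249 km × 917/3340 = 0.617 km.

0.617 km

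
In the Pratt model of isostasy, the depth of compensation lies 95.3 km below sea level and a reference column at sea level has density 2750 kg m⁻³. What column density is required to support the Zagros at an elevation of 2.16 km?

Pratt balance: ρ_ref D = ρ (D + h).
ρ = ρ_ref D/(D + h) = 2750 × 95.3 km/(95.3 km + 2.16 km) = 2690 kg m⁻³.

2690 kg m⁻³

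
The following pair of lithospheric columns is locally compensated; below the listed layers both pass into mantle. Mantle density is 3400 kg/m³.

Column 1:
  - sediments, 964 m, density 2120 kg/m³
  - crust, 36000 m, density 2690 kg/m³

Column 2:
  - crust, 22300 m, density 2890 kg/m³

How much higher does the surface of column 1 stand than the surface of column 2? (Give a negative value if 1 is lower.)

For any compensation level in the mantle, the mantle terms cancel and isostasy reduces to e = (Σt_1 − Σt_2) − (Σ(ρt)_1 − Σ(ρt)_2) / ρ_m.
Σt_1 = 36964 m; Σt_2 = 22300 m; Σ(ρt)_1 = 98883680; Σ(ρt)_2 = 64447000 (in m·kg/m³).
e = (36964 − 22300) − (98883680 − 64447000) / 3400 = 4540 m.

4540 m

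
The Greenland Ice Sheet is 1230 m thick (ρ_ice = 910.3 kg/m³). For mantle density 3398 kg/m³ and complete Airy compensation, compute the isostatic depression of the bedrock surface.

330 m

Equating mass per unit area of the two columns: the ice load ρ_ice t is balanced by mantle displaced below, ρ_m s.
s = t ρ_ice / ρ_m = 1230 m × 910.3/3398 = 330 m.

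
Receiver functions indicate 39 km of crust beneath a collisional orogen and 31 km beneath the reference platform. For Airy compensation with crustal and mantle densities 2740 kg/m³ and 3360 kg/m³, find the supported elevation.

Excess crust Δ = 39 km − 31 km = 8 km, split between elevation h and root r with h + r = Δ.
Airy balance ρ_c h = (ρ_m − ρ_c) r gives r = h ρ_c/(ρ_m − ρ_c), so h (1 + ρ_c/(ρ_m − ρ_c)) = Δ, i.e. h = Δ (ρ_m − ρ_c)/ρ_m.
h = 8 km × 620/3360 = 1.48 km.

1.48 km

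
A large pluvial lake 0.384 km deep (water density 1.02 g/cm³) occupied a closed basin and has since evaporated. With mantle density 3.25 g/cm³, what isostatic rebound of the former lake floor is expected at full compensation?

0.121 km

u = d ρ_w/ρ_m = 0.384 km × 1.02/3.25 = 0.121 km.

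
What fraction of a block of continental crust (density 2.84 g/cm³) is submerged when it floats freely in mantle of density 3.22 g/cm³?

Submerged fraction = ρ_obj/ρ_fluid = 2.84/3.22 = 0.882.

0.882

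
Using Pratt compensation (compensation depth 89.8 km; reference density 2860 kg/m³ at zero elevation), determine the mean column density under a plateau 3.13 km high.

Pratt balance: ρ_ref D = ρ (D + h).
ρ = ρ_ref D/(D + h) = 2860 × 89.8 km/(89.8 km + 3.13 km) = 2760 kg/m³.

2760 kg/m³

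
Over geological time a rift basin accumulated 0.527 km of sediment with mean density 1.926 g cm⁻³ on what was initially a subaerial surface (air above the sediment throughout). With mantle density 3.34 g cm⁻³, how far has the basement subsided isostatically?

Subaerial load: s = t ρ_sed / ρ_m = 0.527 km × 1.926/3.34 = 0.304 km.

0.304 km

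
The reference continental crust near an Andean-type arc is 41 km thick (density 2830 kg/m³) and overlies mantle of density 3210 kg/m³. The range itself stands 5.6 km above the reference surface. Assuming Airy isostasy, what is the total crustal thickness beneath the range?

88.3 km

Root depth r = h ρ_c / (ρ_m − ρ_c) = 5.6 km × 2830 / 380 = 41.71 km.
Total thickness = T + h + r = 41 km + 5.6 km + 41.71 km = 88.3 km.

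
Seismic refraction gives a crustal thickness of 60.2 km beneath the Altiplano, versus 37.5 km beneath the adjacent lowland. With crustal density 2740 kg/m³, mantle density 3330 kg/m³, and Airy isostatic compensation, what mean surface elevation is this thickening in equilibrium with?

4.02 km

Excess crust Δ = 60.2 km − 37.5 km = 22.7 km, split between elevation h and root r with h + r = Δ.
Airy balance ρ_c h = (ρ_m − ρ_c) r gives r = h ρ_c/(ρ_m − ρ_c), so h (1 + ρ_c/(ρ_m − ρ_c)) = Δ, i.e. h = Δ (ρ_m − ρ_c)/ρ_m.
h = 22.7 km × 590/3330 = 4.02 km.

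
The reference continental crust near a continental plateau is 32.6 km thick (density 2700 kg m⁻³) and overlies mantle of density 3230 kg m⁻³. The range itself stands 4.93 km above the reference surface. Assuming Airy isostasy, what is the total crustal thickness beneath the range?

Root depth r = h ρ_c / (ρ_m − ρ_c) = 4.93 km × 2700 / 530 = 25.12 km.
Total thickness = T + h + r = 32.6 km + 4.93 km + 25.12 km = 62.6 km.

62.6 km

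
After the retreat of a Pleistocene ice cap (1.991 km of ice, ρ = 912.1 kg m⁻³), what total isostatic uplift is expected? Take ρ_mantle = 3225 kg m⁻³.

Removing the load lets mantle flow back in; uplift u satisfies ρ_ice t = ρ_m u.
u = t ρ_ice/ρ_m = 1.991 km × 912.1/3225 = 0.563 km.

0.563 km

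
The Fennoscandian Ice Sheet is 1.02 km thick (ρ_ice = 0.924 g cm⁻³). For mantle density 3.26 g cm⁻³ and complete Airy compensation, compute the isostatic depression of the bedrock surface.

In Airy isostatic equilibrium: the ice load ρ_ice t is balanced by mantle displaced below, ρ_m s.
s = t ρ_ice / ρ_m = 1.02 km × 0.924/3.26 = 0.289 km.

0.289 km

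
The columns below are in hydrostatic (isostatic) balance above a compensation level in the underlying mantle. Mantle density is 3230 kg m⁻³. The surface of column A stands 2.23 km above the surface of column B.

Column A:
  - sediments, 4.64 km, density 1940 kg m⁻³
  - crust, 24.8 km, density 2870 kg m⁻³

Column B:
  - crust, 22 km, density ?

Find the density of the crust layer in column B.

2880 kg m⁻³

Take the compensation level at the base of the deeper column (depth z_c below the surface of column A) and equate Σ ρ_i t_i down to z_c; mantle fills any gap and the z_c terms cancel.
Column A: 4.64×1940 + 24.8×2870 + (z_c − 29.44)×3230
Column B: 2.23×0 + 22×ρ + (z_c − 2.23 − 22)×3230
The z_c×3230 term appears on both sides and cancels. Collect the known terms of each column as K = Σ(ρt)_known − 3230 × (depth of known layers): K_A = 80177.6 − 3230×29.44 = −14913.6; K_B = 0 − 3230×(2.23 + 22) = −78262.9.
Balance: K_A = K_B + 22×ρ, so ρ = (K_A − K_B)/22 = 63349.3/22 = 2880 kg m⁻³.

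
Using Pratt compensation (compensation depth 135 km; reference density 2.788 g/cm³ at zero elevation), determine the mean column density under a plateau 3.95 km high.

Pratt balance: ρ_ref D = ρ (D + h).
ρ = ρ_ref D/(D + h) = 2.788 × 135 km/(135 km + 3.95 km) = 2.71 g/cm³.

2.71 g/cm³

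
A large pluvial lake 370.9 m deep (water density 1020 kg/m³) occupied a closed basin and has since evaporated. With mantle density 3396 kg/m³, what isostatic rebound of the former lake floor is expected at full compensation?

u = d ρ_w/ρ_m = 370.9 m × 1020/3396 = 111 m.

111 m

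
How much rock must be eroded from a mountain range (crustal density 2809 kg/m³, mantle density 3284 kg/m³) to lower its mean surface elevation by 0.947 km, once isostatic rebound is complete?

Net drop Δ = e − u = e − e ρ_c/ρ_m = e (ρ_m − ρ_c)/ρ_m.
e = Δ ρ_m/(ρ_m − ρ_c) = 0.947 km × 3284/475 = 6.55 km.

6.55 km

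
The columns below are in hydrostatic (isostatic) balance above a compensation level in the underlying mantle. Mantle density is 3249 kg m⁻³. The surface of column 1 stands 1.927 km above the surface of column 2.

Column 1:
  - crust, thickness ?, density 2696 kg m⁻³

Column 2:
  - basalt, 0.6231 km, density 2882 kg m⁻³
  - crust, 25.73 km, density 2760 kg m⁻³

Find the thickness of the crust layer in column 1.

Take the compensation level at the base of the deeper column (depth z_c below the surface of column 1) and equate Σ ρ_i t_i down to z_c; mantle fills any gap and the z_c terms cancel.
Column 1: x×2696 + (z_c − 0 − x)×3249
Column 2: 1.927×0 + 0.6231×2882 + 25.73×2760 + (z_c − 1.927 − 26.3531)×3249
The z_c×3249 term appears on both sides and cancels. Collect the known terms of each column as K = Σ(ρt)_known − 3249 × (depth of known layers): K_1 = 0 − 3249×0 = 0; K_2 = 72810.5742 − 3249×(1.927 + 26.3531) = −19071.4707.
Balance: K_1 − x×(3249 − 2696) = K_2, so x = (K_1 − K_2)/(3249 − 2696) = 19071.5/553 = 34.5 km.

34.5 km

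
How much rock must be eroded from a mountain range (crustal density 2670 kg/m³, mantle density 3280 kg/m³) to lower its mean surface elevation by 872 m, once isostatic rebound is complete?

4690 m

Net drop Δ = e − u = e − e ρ_c/ρ_m = e (ρ_m − ρ_c)/ρ_m.
e = Δ ρ_m/(ρ_m − ρ_c) = 872 m × 3280/610 = 4690 m.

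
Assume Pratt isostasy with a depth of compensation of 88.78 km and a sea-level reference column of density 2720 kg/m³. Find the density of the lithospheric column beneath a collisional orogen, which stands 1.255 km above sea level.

2680 kg/m³

Pratt balance: ρ_ref D = ρ (D + h).
ρ = ρ_ref D/(D + h) = 2720 × 88.78 km/(88.78 km + 1.255 km) = 2680 kg/m³.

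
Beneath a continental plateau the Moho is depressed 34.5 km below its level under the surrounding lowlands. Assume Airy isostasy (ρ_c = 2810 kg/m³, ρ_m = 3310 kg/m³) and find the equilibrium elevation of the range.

6.14 km

Equating mass per unit area of the two columns: ρ_c h = (ρ_m − ρ_c) r.
h = r (ρ_m − ρ_c) / ρ_c = 34.5 km × (3310 − 2810) / 2810 = 6.14 km.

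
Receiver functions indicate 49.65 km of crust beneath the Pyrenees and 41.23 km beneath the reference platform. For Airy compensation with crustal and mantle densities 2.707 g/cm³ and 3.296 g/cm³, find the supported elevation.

1.5 km

Excess crust Δ = 49.65 km − 41.23 km = 8.42 km, split between elevation h and root r with h + r = Δ.
Airy balance ρ_c h = (ρ_m − ρ_c) r gives r = h ρ_c/(ρ_m − ρ_c), so h (1 + ρ_c/(ρ_m − ρ_c)) = Δ, i.e. h = Δ (ρ_m − ρ_c)/ρ_m.
h = 8.42 km × 0.589/3.296 = 1.5 km.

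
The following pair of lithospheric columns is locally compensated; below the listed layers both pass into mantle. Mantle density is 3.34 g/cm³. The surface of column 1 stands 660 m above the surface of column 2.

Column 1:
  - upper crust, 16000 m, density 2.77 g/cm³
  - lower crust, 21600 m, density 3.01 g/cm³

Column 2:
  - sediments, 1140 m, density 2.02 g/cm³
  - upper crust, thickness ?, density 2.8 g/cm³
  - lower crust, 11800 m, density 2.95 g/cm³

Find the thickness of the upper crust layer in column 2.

Take the compensation level at the base of the deeper column (depth z_c below the surface of column 1) and equate Σ ρ_i t_i down to z_c; mantle fills any gap and the z_c terms cancel.
Column 1: 16000×2.77 + 21600×3.01 + (z_c − 37600)×3.34
Column 2: 660×0 + 1140×2.02 + x×2.8 + 11800×2.95 + (z_c − 660 − 12940 − x)×3.34
The z_c×3.34 term appears on both sides and cancels. Collect the known terms of each column as K = Σ(ρt)_known − 3.34 × (depth of known layers): K_1 = 109336 − 3.34×37600 = −16248; K_2 = 37112.8 − 3.34×(660 + 12940) = −8311.2.
Balance: K_1 = K_2 − x×(3.34 − 2.8), so x = (K_2 − K_1)/(3.34 − 2.8) = 7936.8/0.54 = 14700 m.

14700 m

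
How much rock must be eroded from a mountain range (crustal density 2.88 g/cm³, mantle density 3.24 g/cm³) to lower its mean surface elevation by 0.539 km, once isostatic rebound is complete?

Net drop Δ = e − u = e − e ρ_c/ρ_m = e (ρ_m − ρ_c)/ρ_m.
e = Δ ρ_m/(ρ_m − ρ_c) = 0.539 km × 3.24/0.36 = 4.85 km.

4.85 km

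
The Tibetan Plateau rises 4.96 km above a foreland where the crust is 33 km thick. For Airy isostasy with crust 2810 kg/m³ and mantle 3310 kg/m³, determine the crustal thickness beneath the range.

Root depth r = h ρ_c / (ρ_m − ρ_c) = 4.96 km × 2810 / 500 = 27.88 km.
Total thickness = T + h + r = 33 km + 4.96 km + 27.88 km = 65.8 km.

65.8 km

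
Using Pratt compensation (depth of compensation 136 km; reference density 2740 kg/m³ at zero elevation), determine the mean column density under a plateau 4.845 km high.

Pratt balance: ρ_ref D = ρ (D + h).
ρ = ρ_ref D/(D + h) = 2740 × 136 km/(136 km + 4.845 km) = 2650 kg/m³.

2650 kg/m³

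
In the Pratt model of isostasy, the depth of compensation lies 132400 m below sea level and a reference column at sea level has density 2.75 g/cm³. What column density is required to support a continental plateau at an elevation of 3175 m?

2.69 g/cm³

Pratt balance: ρ_ref D = ρ (D + h).
ρ = ρ_ref D/(D + h) = 2.75 × 132400 m/(132400 m + 3175 m) = 2.69 g/cm³.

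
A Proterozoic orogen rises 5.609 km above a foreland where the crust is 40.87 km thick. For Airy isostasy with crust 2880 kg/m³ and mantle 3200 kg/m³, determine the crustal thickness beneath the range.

97 km

Root depth r = h ρ_c / (ρ_m − ρ_c) = 5.609 km × 2880 / 320 = 50.48 km.
Total thickness = T + h + r = 40.87 km + 5.609 km + 50.48 km = 97 km.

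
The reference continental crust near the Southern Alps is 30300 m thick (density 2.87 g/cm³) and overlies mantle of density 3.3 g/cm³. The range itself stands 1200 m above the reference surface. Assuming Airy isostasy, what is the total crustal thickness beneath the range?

Root depth r = h ρ_c / (ρ_m − ρ_c) = 1200 m × 2.87 / 0.43 = 8009 m.
Total thickness = T + h + r = 30300 m + 1200 m + 8009 m = 39500 m.

39500 m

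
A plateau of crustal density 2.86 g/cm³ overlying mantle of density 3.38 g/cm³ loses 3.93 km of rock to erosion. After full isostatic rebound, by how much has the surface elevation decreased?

0.605 km

Rebound u = e ρ_c/ρ_m = 3.93 km × 2.86/3.38 = 3.325 km.
Net surface drop = e − u = 3.93 km − 3.325 km = e (ρ_m − ρ_c)/ρ_m = 0.605 km.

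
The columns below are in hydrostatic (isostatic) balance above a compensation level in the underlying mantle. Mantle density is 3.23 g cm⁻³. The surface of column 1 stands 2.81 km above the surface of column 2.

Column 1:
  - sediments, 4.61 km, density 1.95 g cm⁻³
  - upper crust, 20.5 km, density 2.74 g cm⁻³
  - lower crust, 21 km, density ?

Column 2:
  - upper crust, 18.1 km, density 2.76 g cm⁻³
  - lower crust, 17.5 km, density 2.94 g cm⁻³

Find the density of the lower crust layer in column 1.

2.91 g cm⁻³

Take the compensation level at the base of the deeper column (depth z_c below the surface of column 1) and equate Σ ρ_i t_i down to z_c; mantle fills any gap and the z_c terms cancel.
Column 1: 4.61×1.95 + 20.5×2.74 + 21×ρ + (z_c − 46.11)×3.23
Column 2: 2.81×0 + 18.1×2.76 + 17.5×2.94 + (z_c − 2.81 − 35.6)×3.23
The z_c×3.23 term appears on both sides and cancels. Collect the known terms of each column as K = Σ(ρt)_known − 3.23 × (depth of known layers): K_1 = 65.1595 − 3.23×46.11 = −83.7758; K_2 = 101.406 − 3.23×(2.81 + 35.6) = −22.6583.
Balance: K_1 + 21×ρ = K_2, so ρ = (K_2 − K_1)/21 = 61.1175/21 = 2.91 g cm⁻³.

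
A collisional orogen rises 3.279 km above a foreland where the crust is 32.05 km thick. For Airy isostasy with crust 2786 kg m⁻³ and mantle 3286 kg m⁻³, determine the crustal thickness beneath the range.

53.6 km

Root depth r = h ρ_c / (ρ_m − ρ_c) = 3.279 km × 2786 / 500 = 18.27 km.
Total thickness = T + h + r = 32.05 km + 3.279 km + 18.27 km = 53.6 km.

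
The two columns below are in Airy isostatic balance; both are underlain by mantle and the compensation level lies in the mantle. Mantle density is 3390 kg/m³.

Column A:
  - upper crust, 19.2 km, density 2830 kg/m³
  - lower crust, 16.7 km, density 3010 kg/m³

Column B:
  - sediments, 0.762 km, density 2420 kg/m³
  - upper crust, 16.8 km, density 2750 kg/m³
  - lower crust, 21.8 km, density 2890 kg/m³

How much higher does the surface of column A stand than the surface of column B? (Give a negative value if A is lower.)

For any compensation level in the mantle, the mantle terms cancel and isostasy reduces to e = (Σt_A − Σt_B) − (Σ(ρt)_A − Σ(ρt)_B) / ρ_m.
Σt_A = 35.9 km; Σt_B = 39.362 km; Σ(ρt)_A = 104603; Σ(ρt)_B = 111046.04 (in km·kg/m³).
e = (35.9 − 39.362) − (104603 − 111046.04) / 3390 = −1.56 km.

−1.56 km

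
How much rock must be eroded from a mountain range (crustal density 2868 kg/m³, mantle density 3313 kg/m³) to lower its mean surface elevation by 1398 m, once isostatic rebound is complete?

10400 m

Net drop Δ = e − u = e − e ρ_c/ρ_m = e (ρ_m − ρ_c)/ρ_m.
e = Δ ρ_m/(ρ_m − ρ_c) = 1398 m × 3313/445 = 10400 m.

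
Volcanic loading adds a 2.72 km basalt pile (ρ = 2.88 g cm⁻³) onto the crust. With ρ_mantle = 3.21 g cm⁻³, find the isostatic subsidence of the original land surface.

2.44 km

Subaerial loading: s = t ρ_load / ρ_m.
s = 2.72 km × 2.88/3.21 = 2.44 km.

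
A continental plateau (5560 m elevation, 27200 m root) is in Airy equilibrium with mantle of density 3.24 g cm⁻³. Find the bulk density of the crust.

ρ_c h = (ρ_m − ρ_c) r → ρ_c (h + r) = ρ_m r → ρ_c = ρ_m r / (h + r).
ρ_c = 3.24 × 27200 m / (5560 m + 27200 m) = 2.69 g cm⁻³.

2.69 g cm⁻³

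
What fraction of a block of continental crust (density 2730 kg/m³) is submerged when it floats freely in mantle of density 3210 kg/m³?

Submerged fraction = ρ_obj/ρ_fluid = 2730/3210 = 0.85.

0.85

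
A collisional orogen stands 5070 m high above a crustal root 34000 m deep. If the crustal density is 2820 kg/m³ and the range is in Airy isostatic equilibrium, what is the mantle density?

Airy balance: ρ_c h = (ρ_m − ρ_c) r → ρ_m = ρ_c (1 + h/r).
ρ_m = 2820 × (1 + 5070 m/34000 m) = 3240 kg/m³.

3240 kg/m³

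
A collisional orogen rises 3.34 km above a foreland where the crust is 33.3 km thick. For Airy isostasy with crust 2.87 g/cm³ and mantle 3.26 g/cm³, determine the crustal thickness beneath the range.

Root depth r = h ρ_c / (ρ_m − ρ_c) = 3.34 km × 2.87 / 0.39 = 24.58 km.
Total thickness = T + h + r = 33.3 km + 3.34 km + 24.58 km = 61.2 km.

61.2 km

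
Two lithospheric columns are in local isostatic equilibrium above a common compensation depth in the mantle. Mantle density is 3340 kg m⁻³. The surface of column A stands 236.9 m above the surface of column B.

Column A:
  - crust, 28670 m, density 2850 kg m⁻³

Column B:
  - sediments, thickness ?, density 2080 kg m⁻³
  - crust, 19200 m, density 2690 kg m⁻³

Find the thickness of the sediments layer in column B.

617 m

Take the compensation level at the base of the deeper column (depth z_c below the surface of column A) and equate Σ ρ_i t_i down to z_c; mantle fills any gap and the z_c terms cancel.
Column A: 28670×2850 + (z_c − 28670)×3340
Column B: 236.9×0 + x×2080 + 19200×2690 + (z_c − 236.9 − 19200 − x)×3340
The z_c×3340 term appears on both sides and cancels. Collect the known terms of each column as K = Σ(ρt)_known − 3340 × (depth of known layers): K_A = 81709500 − 3340×28670 = −14048300; K_B = 51648000 − 3340×(236.9 + 19200) = −13271246.
Balance: K_A = K_B − x×(3340 − 2080), so x = (K_B − K_A)/(3340 − 2080) = 777054/1260 = 617 m.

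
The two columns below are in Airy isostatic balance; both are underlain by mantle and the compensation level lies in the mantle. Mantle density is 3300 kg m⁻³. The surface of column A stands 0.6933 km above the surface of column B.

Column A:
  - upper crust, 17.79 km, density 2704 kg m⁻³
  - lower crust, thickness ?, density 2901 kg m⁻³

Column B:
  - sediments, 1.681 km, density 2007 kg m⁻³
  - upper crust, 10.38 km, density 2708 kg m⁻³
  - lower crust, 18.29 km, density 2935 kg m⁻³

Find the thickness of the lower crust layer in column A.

16.7 km

Take the compensation level at the base of the deeper column (depth z_c below the surface of column A) and equate Σ ρ_i t_i down to z_c; mantle fills any gap and the z_c terms cancel.
Column A: 17.79×2704 + x×2901 + (z_c − 17.79 − x)×3300
Column B: 0.6933×0 + 1.681×2007 + 10.38×2708 + 18.29×2935 + (z_c − 0.6933 − 30.351)×3300
The z_c×3300 term appears on both sides and cancels. Collect the known terms of each column as K = Σ(ρt)_known − 3300 × (depth of known layers): K_A = 48104.16 − 3300×17.79 = −10602.84; K_B = 85163.957 − 3300×(0.6933 + 30.351) = −17282.233.
Balance: K_A − x×(3300 − 2901) = K_B, so x = (K_A − K_B)/(3300 − 2901) = 6679.39/399 = 16.7 km.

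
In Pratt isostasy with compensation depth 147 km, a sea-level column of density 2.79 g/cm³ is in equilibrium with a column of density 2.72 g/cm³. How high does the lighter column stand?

ρ_ref D = ρ (D + h) → h = D (ρ_ref − ρ)/ρ.
h = 147 km × (2.79 − 2.72)/2.72 = 3.78 km.

3.78 km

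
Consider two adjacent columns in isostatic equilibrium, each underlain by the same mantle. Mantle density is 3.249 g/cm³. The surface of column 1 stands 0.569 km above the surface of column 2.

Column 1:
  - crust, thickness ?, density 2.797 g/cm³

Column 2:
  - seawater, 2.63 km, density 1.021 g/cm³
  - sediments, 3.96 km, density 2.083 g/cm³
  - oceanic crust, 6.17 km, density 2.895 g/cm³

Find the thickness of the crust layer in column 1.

Take the compensation level at the base of the deeper column (depth z_c below the surface of column 1) and equate Σ ρ_i t_i down to z_c; mantle fills any gap and the z_c terms cancel.
Column 1: x×2.797 + (z_c − 0 − x)×3.249
Column 2: 0.569×0 + 2.63×1.021 + 3.96×2.083 + 6.17×2.895 + (z_c − 0.569 − 12.76)×3.249
The z_c×3.249 term appears on both sides and cancels. Collect the known terms of each column as K = Σ(ρt)_known − 3.249 × (depth of known layers): K_1 = 0 − 3.249×0 = 0; K_2 = 28.79606 − 3.249×(0.569 + 12.76) = −14.509861.
Balance: K_1 − x×(3.249 − 2.797) = K_2, so x = (K_1 − K_2)/(3.249 − 2.797) = 14.5099/0.452 = 32.1 km.

32.1 km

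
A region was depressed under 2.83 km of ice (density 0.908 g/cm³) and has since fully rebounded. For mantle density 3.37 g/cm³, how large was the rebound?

0.763 km

Removing the load lets mantle flow back in; uplift u satisfies ρ_ice t = ρ_m u.
u = t ρ_ice/ρ_m = 2.83 km × 0.908/3.37 = 0.763 km.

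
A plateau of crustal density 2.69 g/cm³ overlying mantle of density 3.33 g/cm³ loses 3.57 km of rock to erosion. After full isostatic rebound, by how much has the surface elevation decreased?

0.686 km

Rebound u = e ρ_c/ρ_m = 3.57 km × 2.69/3.33 = 2.884 km.
Net surface drop = e − u = 3.57 km − 2.884 km = e (ρ_m − ρ_c)/ρ_m = 0.686 km.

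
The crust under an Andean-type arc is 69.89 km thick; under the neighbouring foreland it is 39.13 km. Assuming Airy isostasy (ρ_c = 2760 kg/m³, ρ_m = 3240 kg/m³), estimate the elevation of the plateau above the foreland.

4.56 km

Excess crust Δ = 69.89 km − 39.13 km = 30.76 km, split between elevation h and root r with h + r = Δ.
Airy balance ρ_c h = (ρ_m − ρ_c) r gives r = h ρ_c/(ρ_m − ρ_c), so h (1 + ρ_c/(ρ_m − ρ_c)) = Δ, i.e. h = Δ (ρ_m − ρ_c)/ρ_m.
h = 30.76 km × 480/3240 = 4.56 km.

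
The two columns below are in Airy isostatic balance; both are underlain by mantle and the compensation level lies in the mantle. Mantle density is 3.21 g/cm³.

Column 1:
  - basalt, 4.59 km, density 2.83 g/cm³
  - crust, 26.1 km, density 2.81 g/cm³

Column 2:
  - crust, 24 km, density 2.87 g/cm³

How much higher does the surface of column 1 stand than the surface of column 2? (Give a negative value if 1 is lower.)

For any compensation level in the mantle, the mantle terms cancel and isostasy reduces to e = (Σt_1 − Σt_2) − (Σ(ρt)_1 − Σ(ρt)_2) / ρ_m.
Σt_1 = 30.69 km; Σt_2 = 24 km; Σ(ρt)_1 = 86.3307; Σ(ρt)_2 = 68.88 (in km·g/cm³).
e = (30.69 − 24) − (86.3307 − 68.88) / 3.21 = 1.25 km.

1.25 km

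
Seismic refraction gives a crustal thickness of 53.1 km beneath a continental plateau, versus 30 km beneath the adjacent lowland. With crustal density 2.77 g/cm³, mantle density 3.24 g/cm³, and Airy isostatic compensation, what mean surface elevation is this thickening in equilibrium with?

3.35 km

Excess crust Δ = 53.1 km − 30 km = 23.1 km, split between elevation h and root r with h + r = Δ.
Airy balance ρ_c h = (ρ_m − ρ_c) r gives r = h ρ_c/(ρ_m − ρ_c), so h (1 + ρ_c/(ρ_m − ρ_c)) = Δ, i.e. h = Δ (ρ_m − ρ_c)/ρ_m.
h = 23.1 km × 0.47/3.24 = 3.35 km.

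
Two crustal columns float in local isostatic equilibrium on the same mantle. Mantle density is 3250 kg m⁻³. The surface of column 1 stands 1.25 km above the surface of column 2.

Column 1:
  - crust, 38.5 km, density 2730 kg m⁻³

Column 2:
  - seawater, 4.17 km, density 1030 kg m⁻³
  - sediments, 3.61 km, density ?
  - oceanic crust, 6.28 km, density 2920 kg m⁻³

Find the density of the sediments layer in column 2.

Take the compensation level at the base of the deeper column (depth z_c below the surface of column 1) and equate Σ ρ_i t_i down to z_c; mantle fills any gap and the z_c terms cancel.
Column 1: 38.5×2730 + (z_c − 38.5)×3250
Column 2: 1.25×0 + 4.17×1030 + 3.61×ρ + 6.28×2920 + (z_c − 1.25 − 14.06)×3250
The z_c×3250 term appears on both sides and cancels. Collect the known terms of each column as K = Σ(ρt)_known − 3250 × (depth of known layers): K_1 = 105105 − 3250×38.5 = −20020; K_2 = 22632.7 − 3250×(1.25 + 14.06) = −27124.8.
Balance: K_1 = K_2 + 3.61×ρ, so ρ = (K_1 − K_2)/3.61 = 7104.8/3.61 = 1970 kg m⁻³.

1970 kg m⁻³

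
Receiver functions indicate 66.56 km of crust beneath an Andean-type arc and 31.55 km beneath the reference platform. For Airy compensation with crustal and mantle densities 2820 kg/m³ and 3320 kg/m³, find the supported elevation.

5.27 km

Excess crust Δ = 66.56 km − 31.55 km = 35.01 km, split between elevation h and root r with h + r = Δ.
Airy balance ρ_c h = (ρ_m − ρ_c) r gives r = h ρ_c/(ρ_m − ρ_c), so h (1 + ρ_c/(ρ_m − ρ_c)) = Δ, i.e. h = Δ (ρ_m − ρ_c)/ρ_m.
h = 35.01 km × 500/3320 = 5.27 km.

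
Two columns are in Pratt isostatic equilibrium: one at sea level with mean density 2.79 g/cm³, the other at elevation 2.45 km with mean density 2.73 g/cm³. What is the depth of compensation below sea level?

111 km

ρ_ref D = ρ (D + h) → D (ρ_ref − ρ) = ρ h.
D = ρ h/(ρ_ref − ρ) = 2.73 × 2.45 km/(2.79 − 2.73) = 111 km.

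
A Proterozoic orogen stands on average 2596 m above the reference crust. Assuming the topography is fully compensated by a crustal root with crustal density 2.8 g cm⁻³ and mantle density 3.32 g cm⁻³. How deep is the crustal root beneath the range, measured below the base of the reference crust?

14000 m

By Archimedes' principle applied to the lithosphere: the weight of the topography is balanced by the buoyancy of the root, ρ_c h = (ρ_m − ρ_c) r.
r = h · ρ_c / (ρ_m − ρ_c) = 2596 m × 2.8 / (3.32 − 2.8) = 14000 m.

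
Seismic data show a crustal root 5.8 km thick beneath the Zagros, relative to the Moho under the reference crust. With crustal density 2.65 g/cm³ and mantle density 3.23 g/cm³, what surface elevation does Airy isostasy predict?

By Archimedes' principle applied to the lithosphere: ρ_c h = (ρ_m − ρ_c) r.
h = r (ρ_m − ρ_c) / ρ_c = 5.8 km × (3.23 − 2.65) / 2.65 = 1.27 km.

1.27 km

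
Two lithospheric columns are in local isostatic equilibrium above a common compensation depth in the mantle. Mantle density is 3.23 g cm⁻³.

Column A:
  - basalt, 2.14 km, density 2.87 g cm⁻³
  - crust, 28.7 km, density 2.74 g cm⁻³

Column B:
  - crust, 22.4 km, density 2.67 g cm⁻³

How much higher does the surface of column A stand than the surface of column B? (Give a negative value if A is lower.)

0.709 km

For any compensation level in the mantle, the mantle terms cancel and isostasy reduces to e = (Σt_A − Σt_B) − (Σ(ρt)_A − Σ(ρt)_B) / ρ_m.
Σt_A = 30.84 km; Σt_B = 22.4 km; Σ(ρt)_A = 84.7798; Σ(ρt)_B = 59.808 (in km·g cm⁻³).
e = (30.84 − 22.4) − (84.7798 − 59.808) / 3.23 = 0.709 km.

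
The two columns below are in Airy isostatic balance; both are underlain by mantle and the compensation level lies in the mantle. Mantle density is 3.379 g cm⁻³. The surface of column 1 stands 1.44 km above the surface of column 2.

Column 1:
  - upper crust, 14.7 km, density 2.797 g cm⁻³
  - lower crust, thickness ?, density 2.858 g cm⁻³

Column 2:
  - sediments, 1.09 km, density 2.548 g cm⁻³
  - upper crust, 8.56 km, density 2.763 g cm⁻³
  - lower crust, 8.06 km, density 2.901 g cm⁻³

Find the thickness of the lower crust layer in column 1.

Take the compensation level at the base of the deeper column (depth z_c below the surface of column 1) and equate Σ ρ_i t_i down to z_c; mantle fills any gap and the z_c terms cancel.
Column 1: 14.7×2.797 + x×2.858 + (z_c − 14.7 − x)×3.379
Column 2: 1.44×0 + 1.09×2.548 + 8.56×2.763 + 8.06×2.901 + (z_c − 1.44 − 17.71)×3.379
The z_c×3.379 term appears on both sides and cancels. Collect the known terms of each column as K = Σ(ρt)_known − 3.379 × (depth of known layers): K_1 = 41.1159 − 3.379×14.7 = −8.5554; K_2 = 49.81066 − 3.379×(1.44 + 17.71) = −14.89719.
Balance: K_1 − x×(3.379 − 2.858) = K_2, so x = (K_1 − K_2)/(3.379 − 2.858) = 6.34179/0.521 = 12.2 km.

12.2 km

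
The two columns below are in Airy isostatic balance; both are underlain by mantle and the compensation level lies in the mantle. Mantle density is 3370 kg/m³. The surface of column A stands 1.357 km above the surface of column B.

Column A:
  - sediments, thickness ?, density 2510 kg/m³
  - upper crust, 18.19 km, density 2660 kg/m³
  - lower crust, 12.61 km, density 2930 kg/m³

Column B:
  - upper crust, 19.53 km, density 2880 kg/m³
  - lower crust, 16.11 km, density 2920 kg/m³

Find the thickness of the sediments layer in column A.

Take the compensation level at the base of the deeper column (depth z_c below the surface of column A) and equate Σ ρ_i t_i down to z_c; mantle fills any gap and the z_c terms cancel.
Column A: x×2510 + 18.19×2660 + 12.61×2930 + (z_c − 30.8 − x)×3370
Column B: 1.357×0 + 19.53×2880 + 16.11×2920 + (z_c − 1.357 − 35.64)×3370
The z_c×3370 term appears on both sides and cancels. Collect the known terms of each column as K = Σ(ρt)_known − 3370 × (depth of known layers): K_A = 85332.7 − 3370×30.8 = −18463.3; K_B = 103287.6 − 3370×(1.357 + 35.64) = −21392.29.
Balance: K_A − x×(3370 − 2510) = K_B, so x = (K_A − K_B)/(3370 − 2510) = 2928.99/860 = 3.41 km.

3.41 km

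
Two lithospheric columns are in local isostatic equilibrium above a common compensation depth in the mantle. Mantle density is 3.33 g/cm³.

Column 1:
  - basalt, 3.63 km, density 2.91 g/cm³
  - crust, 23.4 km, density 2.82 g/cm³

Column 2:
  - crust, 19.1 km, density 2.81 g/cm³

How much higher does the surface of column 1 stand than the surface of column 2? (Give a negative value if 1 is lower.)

1.06 km

For any compensation level in the mantle, the mantle terms cancel and isostasy reduces to e = (Σt_1 − Σt_2) − (Σ(ρt)_1 − Σ(ρt)_2) / ρ_m.
Σt_1 = 27.03 km; Σt_2 = 19.1 km; Σ(ρt)_1 = 76.5513; Σ(ρt)_2 = 53.671 (in km·g/cm³).
e = (27.03 − 19.1) − (76.5513 − 53.671) / 3.33 = 1.06 km.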